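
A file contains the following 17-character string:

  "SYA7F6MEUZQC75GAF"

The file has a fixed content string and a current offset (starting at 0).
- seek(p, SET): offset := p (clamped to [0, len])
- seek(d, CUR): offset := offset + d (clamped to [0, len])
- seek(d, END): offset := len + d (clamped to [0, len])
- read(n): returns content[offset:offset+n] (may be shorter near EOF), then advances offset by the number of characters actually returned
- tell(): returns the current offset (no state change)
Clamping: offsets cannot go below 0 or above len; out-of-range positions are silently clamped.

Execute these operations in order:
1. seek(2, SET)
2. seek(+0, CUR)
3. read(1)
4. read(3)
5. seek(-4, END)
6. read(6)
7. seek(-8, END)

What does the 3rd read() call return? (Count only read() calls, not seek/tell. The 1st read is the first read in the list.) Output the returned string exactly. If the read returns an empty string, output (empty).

Answer: 5GAF

Derivation:
After 1 (seek(2, SET)): offset=2
After 2 (seek(+0, CUR)): offset=2
After 3 (read(1)): returned 'A', offset=3
After 4 (read(3)): returned '7F6', offset=6
After 5 (seek(-4, END)): offset=13
After 6 (read(6)): returned '5GAF', offset=17
After 7 (seek(-8, END)): offset=9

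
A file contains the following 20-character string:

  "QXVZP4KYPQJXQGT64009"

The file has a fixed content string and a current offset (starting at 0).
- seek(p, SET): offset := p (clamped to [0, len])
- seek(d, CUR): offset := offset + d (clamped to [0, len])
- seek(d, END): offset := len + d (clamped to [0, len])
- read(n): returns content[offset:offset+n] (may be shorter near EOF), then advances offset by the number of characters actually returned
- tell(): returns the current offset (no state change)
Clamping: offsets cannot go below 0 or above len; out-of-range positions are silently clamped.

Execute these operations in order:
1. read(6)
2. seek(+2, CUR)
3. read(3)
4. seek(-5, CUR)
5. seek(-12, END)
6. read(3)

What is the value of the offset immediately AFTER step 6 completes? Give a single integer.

After 1 (read(6)): returned 'QXVZP4', offset=6
After 2 (seek(+2, CUR)): offset=8
After 3 (read(3)): returned 'PQJ', offset=11
After 4 (seek(-5, CUR)): offset=6
After 5 (seek(-12, END)): offset=8
After 6 (read(3)): returned 'PQJ', offset=11

Answer: 11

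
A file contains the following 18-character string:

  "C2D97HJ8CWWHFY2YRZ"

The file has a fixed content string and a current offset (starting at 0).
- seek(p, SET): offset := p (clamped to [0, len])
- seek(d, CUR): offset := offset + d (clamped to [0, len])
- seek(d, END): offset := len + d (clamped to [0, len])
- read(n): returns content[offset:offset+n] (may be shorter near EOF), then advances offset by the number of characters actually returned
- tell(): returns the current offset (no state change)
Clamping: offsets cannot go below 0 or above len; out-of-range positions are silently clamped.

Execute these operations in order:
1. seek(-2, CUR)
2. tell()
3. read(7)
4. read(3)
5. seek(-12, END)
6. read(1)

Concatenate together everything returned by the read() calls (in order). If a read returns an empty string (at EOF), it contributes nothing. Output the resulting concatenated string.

Answer: C2D97HJ8CWJ

Derivation:
After 1 (seek(-2, CUR)): offset=0
After 2 (tell()): offset=0
After 3 (read(7)): returned 'C2D97HJ', offset=7
After 4 (read(3)): returned '8CW', offset=10
After 5 (seek(-12, END)): offset=6
After 6 (read(1)): returned 'J', offset=7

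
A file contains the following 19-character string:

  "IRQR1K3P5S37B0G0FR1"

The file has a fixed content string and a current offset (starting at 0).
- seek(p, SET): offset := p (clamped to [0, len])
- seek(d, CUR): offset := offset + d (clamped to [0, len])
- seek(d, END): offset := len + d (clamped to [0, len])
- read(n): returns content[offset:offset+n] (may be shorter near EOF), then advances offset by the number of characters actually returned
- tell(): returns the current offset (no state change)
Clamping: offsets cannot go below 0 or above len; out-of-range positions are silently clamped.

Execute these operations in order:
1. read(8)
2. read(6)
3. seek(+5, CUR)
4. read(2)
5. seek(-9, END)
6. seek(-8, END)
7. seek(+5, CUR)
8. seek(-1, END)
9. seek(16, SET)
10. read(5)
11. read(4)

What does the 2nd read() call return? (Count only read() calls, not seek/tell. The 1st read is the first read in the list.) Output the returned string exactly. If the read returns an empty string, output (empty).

Answer: 5S37B0

Derivation:
After 1 (read(8)): returned 'IRQR1K3P', offset=8
After 2 (read(6)): returned '5S37B0', offset=14
After 3 (seek(+5, CUR)): offset=19
After 4 (read(2)): returned '', offset=19
After 5 (seek(-9, END)): offset=10
After 6 (seek(-8, END)): offset=11
After 7 (seek(+5, CUR)): offset=16
After 8 (seek(-1, END)): offset=18
After 9 (seek(16, SET)): offset=16
After 10 (read(5)): returned 'FR1', offset=19
After 11 (read(4)): returned '', offset=19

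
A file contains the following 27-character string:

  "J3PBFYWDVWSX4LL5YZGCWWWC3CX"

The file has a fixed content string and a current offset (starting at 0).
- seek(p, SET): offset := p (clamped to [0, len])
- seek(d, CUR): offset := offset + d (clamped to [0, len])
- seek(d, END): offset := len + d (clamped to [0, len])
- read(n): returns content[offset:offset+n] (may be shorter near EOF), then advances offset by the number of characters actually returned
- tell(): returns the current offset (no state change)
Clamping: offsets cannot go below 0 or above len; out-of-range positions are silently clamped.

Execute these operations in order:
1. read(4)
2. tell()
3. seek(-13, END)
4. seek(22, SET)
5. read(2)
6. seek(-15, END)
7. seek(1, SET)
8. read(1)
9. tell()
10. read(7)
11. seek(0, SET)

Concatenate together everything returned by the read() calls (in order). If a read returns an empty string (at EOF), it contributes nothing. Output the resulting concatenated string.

Answer: J3PBWC3PBFYWDV

Derivation:
After 1 (read(4)): returned 'J3PB', offset=4
After 2 (tell()): offset=4
After 3 (seek(-13, END)): offset=14
After 4 (seek(22, SET)): offset=22
After 5 (read(2)): returned 'WC', offset=24
After 6 (seek(-15, END)): offset=12
After 7 (seek(1, SET)): offset=1
After 8 (read(1)): returned '3', offset=2
After 9 (tell()): offset=2
After 10 (read(7)): returned 'PBFYWDV', offset=9
After 11 (seek(0, SET)): offset=0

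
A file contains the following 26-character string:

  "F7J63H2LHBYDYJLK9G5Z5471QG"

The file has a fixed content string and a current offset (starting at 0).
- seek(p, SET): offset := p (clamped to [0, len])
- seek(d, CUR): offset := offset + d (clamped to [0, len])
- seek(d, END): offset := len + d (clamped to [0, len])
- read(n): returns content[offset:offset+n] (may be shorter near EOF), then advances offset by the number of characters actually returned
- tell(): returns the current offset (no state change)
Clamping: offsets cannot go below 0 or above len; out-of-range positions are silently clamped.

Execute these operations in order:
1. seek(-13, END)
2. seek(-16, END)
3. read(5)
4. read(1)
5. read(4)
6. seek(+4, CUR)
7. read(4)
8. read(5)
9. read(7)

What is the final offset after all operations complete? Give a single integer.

Answer: 26

Derivation:
After 1 (seek(-13, END)): offset=13
After 2 (seek(-16, END)): offset=10
After 3 (read(5)): returned 'YDYJL', offset=15
After 4 (read(1)): returned 'K', offset=16
After 5 (read(4)): returned '9G5Z', offset=20
After 6 (seek(+4, CUR)): offset=24
After 7 (read(4)): returned 'QG', offset=26
After 8 (read(5)): returned '', offset=26
After 9 (read(7)): returned '', offset=26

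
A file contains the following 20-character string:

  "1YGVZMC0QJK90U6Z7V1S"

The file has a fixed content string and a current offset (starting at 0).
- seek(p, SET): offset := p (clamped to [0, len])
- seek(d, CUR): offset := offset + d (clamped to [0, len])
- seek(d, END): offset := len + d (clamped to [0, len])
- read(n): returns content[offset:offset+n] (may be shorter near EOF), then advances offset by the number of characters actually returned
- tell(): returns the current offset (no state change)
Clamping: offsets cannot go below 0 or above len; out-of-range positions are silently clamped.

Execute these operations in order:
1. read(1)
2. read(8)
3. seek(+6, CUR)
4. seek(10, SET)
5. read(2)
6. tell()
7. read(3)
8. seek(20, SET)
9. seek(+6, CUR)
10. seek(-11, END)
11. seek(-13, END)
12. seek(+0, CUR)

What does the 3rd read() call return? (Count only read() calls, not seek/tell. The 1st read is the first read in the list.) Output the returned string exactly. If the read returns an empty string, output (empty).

Answer: K9

Derivation:
After 1 (read(1)): returned '1', offset=1
After 2 (read(8)): returned 'YGVZMC0Q', offset=9
After 3 (seek(+6, CUR)): offset=15
After 4 (seek(10, SET)): offset=10
After 5 (read(2)): returned 'K9', offset=12
After 6 (tell()): offset=12
After 7 (read(3)): returned '0U6', offset=15
After 8 (seek(20, SET)): offset=20
After 9 (seek(+6, CUR)): offset=20
After 10 (seek(-11, END)): offset=9
After 11 (seek(-13, END)): offset=7
After 12 (seek(+0, CUR)): offset=7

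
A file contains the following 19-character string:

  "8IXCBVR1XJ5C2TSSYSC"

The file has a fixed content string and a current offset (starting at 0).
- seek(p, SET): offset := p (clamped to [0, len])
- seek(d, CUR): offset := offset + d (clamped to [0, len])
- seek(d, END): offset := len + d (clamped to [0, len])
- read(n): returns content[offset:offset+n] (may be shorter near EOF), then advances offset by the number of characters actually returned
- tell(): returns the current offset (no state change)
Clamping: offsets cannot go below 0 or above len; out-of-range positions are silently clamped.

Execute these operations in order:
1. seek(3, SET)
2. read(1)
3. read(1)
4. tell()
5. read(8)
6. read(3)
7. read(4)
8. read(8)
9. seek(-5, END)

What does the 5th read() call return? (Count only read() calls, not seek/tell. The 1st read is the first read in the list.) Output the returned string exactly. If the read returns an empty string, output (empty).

Answer: YSC

Derivation:
After 1 (seek(3, SET)): offset=3
After 2 (read(1)): returned 'C', offset=4
After 3 (read(1)): returned 'B', offset=5
After 4 (tell()): offset=5
After 5 (read(8)): returned 'VR1XJ5C2', offset=13
After 6 (read(3)): returned 'TSS', offset=16
After 7 (read(4)): returned 'YSC', offset=19
After 8 (read(8)): returned '', offset=19
After 9 (seek(-5, END)): offset=14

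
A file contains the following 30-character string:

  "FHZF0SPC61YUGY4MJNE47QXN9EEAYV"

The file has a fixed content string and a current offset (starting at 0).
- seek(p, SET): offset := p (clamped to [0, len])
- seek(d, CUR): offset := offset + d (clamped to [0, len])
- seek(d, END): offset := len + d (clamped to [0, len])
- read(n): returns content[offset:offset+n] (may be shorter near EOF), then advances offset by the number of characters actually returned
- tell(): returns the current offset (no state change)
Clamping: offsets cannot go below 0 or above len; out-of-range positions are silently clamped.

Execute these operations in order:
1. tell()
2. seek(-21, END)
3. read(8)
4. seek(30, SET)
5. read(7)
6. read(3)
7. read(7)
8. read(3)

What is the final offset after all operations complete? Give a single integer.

After 1 (tell()): offset=0
After 2 (seek(-21, END)): offset=9
After 3 (read(8)): returned '1YUGY4MJ', offset=17
After 4 (seek(30, SET)): offset=30
After 5 (read(7)): returned '', offset=30
After 6 (read(3)): returned '', offset=30
After 7 (read(7)): returned '', offset=30
After 8 (read(3)): returned '', offset=30

Answer: 30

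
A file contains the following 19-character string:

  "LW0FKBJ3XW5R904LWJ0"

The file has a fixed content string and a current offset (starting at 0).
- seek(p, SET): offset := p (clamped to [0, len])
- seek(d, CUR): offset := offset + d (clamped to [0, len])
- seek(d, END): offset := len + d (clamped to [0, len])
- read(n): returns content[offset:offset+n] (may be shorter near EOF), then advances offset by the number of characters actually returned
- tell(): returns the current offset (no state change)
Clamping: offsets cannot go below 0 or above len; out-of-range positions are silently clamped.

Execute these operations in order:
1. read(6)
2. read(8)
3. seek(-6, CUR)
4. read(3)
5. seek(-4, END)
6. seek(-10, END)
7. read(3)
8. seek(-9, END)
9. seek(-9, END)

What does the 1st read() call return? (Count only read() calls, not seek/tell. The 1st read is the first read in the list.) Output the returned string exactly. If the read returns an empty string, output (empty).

After 1 (read(6)): returned 'LW0FKB', offset=6
After 2 (read(8)): returned 'J3XW5R90', offset=14
After 3 (seek(-6, CUR)): offset=8
After 4 (read(3)): returned 'XW5', offset=11
After 5 (seek(-4, END)): offset=15
After 6 (seek(-10, END)): offset=9
After 7 (read(3)): returned 'W5R', offset=12
After 8 (seek(-9, END)): offset=10
After 9 (seek(-9, END)): offset=10

Answer: LW0FKB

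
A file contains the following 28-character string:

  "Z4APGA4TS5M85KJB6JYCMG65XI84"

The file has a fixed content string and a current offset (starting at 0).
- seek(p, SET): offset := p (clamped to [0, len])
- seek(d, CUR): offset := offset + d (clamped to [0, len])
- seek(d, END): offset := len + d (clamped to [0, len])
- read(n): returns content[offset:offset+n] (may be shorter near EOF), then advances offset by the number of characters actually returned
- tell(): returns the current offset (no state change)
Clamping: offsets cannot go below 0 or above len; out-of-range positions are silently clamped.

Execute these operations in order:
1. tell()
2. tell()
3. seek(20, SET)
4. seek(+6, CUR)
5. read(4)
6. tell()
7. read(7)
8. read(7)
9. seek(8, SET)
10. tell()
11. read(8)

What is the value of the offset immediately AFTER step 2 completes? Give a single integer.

After 1 (tell()): offset=0
After 2 (tell()): offset=0

Answer: 0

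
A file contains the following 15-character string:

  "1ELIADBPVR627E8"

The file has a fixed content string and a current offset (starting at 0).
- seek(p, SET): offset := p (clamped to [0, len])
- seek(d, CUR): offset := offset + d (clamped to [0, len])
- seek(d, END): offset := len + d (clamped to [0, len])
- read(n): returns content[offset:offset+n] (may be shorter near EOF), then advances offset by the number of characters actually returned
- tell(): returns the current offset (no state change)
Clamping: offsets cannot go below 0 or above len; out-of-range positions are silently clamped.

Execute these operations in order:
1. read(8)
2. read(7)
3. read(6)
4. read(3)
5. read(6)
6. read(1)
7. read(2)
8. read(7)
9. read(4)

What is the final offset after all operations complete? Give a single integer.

Answer: 15

Derivation:
After 1 (read(8)): returned '1ELIADBP', offset=8
After 2 (read(7)): returned 'VR627E8', offset=15
After 3 (read(6)): returned '', offset=15
After 4 (read(3)): returned '', offset=15
After 5 (read(6)): returned '', offset=15
After 6 (read(1)): returned '', offset=15
After 7 (read(2)): returned '', offset=15
After 8 (read(7)): returned '', offset=15
After 9 (read(4)): returned '', offset=15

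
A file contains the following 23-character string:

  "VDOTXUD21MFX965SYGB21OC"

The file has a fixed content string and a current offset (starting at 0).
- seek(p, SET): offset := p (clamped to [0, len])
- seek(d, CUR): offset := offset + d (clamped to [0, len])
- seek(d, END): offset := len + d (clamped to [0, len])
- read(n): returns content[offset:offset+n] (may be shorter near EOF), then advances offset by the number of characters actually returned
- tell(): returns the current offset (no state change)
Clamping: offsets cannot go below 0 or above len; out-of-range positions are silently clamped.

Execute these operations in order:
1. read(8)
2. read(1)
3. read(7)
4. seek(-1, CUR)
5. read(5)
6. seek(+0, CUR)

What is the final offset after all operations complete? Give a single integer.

After 1 (read(8)): returned 'VDOTXUD2', offset=8
After 2 (read(1)): returned '1', offset=9
After 3 (read(7)): returned 'MFX965S', offset=16
After 4 (seek(-1, CUR)): offset=15
After 5 (read(5)): returned 'SYGB2', offset=20
After 6 (seek(+0, CUR)): offset=20

Answer: 20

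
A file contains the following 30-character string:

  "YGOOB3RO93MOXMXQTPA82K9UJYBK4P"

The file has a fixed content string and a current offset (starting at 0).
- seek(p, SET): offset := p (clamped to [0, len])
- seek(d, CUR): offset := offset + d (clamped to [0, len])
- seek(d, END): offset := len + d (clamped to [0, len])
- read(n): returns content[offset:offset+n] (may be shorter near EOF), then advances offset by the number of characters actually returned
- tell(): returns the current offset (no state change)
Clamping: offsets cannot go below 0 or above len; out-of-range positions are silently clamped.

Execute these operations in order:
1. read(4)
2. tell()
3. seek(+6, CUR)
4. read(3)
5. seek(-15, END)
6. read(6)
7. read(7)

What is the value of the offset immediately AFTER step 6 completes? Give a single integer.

After 1 (read(4)): returned 'YGOO', offset=4
After 2 (tell()): offset=4
After 3 (seek(+6, CUR)): offset=10
After 4 (read(3)): returned 'MOX', offset=13
After 5 (seek(-15, END)): offset=15
After 6 (read(6)): returned 'QTPA82', offset=21

Answer: 21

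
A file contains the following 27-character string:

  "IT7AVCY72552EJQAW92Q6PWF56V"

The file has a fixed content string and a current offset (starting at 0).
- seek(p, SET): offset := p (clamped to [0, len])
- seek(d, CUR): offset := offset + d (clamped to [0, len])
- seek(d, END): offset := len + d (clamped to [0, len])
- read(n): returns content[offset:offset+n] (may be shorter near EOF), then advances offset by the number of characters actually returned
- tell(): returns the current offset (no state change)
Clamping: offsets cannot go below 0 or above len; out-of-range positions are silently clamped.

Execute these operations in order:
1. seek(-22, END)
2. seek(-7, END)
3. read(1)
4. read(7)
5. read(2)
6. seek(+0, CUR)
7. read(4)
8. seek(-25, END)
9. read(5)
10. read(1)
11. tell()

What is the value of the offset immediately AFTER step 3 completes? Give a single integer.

After 1 (seek(-22, END)): offset=5
After 2 (seek(-7, END)): offset=20
After 3 (read(1)): returned '6', offset=21

Answer: 21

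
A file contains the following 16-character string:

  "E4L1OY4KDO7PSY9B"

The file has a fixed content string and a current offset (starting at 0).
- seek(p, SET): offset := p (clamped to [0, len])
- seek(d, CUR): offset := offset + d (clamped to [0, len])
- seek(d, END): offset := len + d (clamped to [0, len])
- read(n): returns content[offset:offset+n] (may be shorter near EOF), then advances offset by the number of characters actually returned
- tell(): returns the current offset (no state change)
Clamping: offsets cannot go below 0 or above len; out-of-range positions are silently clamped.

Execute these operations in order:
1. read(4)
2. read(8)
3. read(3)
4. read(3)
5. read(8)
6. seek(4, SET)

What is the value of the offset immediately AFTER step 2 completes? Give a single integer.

After 1 (read(4)): returned 'E4L1', offset=4
After 2 (read(8)): returned 'OY4KDO7P', offset=12

Answer: 12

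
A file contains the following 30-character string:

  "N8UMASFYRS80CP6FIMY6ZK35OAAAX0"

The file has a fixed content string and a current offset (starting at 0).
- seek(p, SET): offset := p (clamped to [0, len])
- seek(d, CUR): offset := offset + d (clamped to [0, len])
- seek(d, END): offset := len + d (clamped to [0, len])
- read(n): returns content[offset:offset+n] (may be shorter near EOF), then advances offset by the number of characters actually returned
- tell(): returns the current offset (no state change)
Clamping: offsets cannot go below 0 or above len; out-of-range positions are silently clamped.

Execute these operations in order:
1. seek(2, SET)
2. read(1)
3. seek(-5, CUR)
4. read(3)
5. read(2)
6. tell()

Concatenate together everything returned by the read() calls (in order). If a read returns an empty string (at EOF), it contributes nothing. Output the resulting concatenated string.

Answer: UN8UMA

Derivation:
After 1 (seek(2, SET)): offset=2
After 2 (read(1)): returned 'U', offset=3
After 3 (seek(-5, CUR)): offset=0
After 4 (read(3)): returned 'N8U', offset=3
After 5 (read(2)): returned 'MA', offset=5
After 6 (tell()): offset=5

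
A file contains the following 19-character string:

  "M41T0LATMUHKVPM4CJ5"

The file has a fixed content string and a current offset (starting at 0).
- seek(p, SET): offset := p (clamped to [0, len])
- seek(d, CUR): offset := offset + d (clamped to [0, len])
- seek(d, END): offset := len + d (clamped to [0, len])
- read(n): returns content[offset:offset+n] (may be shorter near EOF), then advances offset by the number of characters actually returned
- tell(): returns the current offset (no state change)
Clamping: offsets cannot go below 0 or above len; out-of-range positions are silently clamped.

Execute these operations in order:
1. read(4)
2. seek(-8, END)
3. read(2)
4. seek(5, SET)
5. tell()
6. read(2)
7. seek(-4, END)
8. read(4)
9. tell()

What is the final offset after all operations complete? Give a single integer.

Answer: 19

Derivation:
After 1 (read(4)): returned 'M41T', offset=4
After 2 (seek(-8, END)): offset=11
After 3 (read(2)): returned 'KV', offset=13
After 4 (seek(5, SET)): offset=5
After 5 (tell()): offset=5
After 6 (read(2)): returned 'LA', offset=7
After 7 (seek(-4, END)): offset=15
After 8 (read(4)): returned '4CJ5', offset=19
After 9 (tell()): offset=19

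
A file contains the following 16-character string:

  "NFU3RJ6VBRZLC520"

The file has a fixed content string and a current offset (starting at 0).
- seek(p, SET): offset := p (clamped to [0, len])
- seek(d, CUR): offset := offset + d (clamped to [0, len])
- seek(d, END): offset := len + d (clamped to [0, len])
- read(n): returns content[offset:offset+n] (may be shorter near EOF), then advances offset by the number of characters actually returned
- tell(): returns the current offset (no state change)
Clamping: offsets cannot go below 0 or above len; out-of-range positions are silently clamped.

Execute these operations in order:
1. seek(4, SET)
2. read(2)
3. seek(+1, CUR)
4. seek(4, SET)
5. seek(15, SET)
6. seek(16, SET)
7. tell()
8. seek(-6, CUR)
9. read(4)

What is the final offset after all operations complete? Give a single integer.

Answer: 14

Derivation:
After 1 (seek(4, SET)): offset=4
After 2 (read(2)): returned 'RJ', offset=6
After 3 (seek(+1, CUR)): offset=7
After 4 (seek(4, SET)): offset=4
After 5 (seek(15, SET)): offset=15
After 6 (seek(16, SET)): offset=16
After 7 (tell()): offset=16
After 8 (seek(-6, CUR)): offset=10
After 9 (read(4)): returned 'ZLC5', offset=14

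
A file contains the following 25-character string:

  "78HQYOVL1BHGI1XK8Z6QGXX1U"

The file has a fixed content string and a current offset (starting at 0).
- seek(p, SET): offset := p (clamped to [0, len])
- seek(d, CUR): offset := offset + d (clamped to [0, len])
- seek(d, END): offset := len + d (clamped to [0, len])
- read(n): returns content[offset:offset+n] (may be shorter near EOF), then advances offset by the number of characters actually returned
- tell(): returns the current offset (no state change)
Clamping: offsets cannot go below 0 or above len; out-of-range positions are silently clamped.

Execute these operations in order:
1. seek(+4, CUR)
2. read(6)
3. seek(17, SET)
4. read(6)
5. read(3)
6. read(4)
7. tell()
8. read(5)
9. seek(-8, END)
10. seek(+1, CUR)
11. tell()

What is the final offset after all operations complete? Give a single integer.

After 1 (seek(+4, CUR)): offset=4
After 2 (read(6)): returned 'YOVL1B', offset=10
After 3 (seek(17, SET)): offset=17
After 4 (read(6)): returned 'Z6QGXX', offset=23
After 5 (read(3)): returned '1U', offset=25
After 6 (read(4)): returned '', offset=25
After 7 (tell()): offset=25
After 8 (read(5)): returned '', offset=25
After 9 (seek(-8, END)): offset=17
After 10 (seek(+1, CUR)): offset=18
After 11 (tell()): offset=18

Answer: 18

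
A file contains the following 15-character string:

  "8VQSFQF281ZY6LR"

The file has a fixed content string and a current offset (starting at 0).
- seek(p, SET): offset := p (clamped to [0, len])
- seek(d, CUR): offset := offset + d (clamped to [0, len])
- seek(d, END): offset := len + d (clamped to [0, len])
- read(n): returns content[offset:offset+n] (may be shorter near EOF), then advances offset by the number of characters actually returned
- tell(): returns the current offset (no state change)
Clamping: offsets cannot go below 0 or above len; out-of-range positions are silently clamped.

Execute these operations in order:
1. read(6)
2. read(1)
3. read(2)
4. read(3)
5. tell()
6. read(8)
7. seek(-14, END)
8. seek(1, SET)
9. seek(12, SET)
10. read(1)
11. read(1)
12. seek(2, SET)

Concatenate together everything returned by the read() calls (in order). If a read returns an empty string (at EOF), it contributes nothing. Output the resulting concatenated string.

Answer: 8VQSFQF281ZY6LR6L

Derivation:
After 1 (read(6)): returned '8VQSFQ', offset=6
After 2 (read(1)): returned 'F', offset=7
After 3 (read(2)): returned '28', offset=9
After 4 (read(3)): returned '1ZY', offset=12
After 5 (tell()): offset=12
After 6 (read(8)): returned '6LR', offset=15
After 7 (seek(-14, END)): offset=1
After 8 (seek(1, SET)): offset=1
After 9 (seek(12, SET)): offset=12
After 10 (read(1)): returned '6', offset=13
After 11 (read(1)): returned 'L', offset=14
After 12 (seek(2, SET)): offset=2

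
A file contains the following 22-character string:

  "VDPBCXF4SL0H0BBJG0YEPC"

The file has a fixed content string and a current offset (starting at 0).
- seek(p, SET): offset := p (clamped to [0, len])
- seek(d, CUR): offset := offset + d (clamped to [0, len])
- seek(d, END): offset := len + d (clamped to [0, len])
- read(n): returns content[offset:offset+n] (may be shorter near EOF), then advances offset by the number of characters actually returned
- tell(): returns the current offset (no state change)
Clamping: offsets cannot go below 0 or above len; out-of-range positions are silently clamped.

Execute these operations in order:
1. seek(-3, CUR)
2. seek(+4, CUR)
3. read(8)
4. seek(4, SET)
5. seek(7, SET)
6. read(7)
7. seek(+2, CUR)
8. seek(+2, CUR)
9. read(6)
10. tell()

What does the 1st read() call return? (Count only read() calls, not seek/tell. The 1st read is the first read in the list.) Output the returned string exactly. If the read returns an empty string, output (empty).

Answer: CXF4SL0H

Derivation:
After 1 (seek(-3, CUR)): offset=0
After 2 (seek(+4, CUR)): offset=4
After 3 (read(8)): returned 'CXF4SL0H', offset=12
After 4 (seek(4, SET)): offset=4
After 5 (seek(7, SET)): offset=7
After 6 (read(7)): returned '4SL0H0B', offset=14
After 7 (seek(+2, CUR)): offset=16
After 8 (seek(+2, CUR)): offset=18
After 9 (read(6)): returned 'YEPC', offset=22
After 10 (tell()): offset=22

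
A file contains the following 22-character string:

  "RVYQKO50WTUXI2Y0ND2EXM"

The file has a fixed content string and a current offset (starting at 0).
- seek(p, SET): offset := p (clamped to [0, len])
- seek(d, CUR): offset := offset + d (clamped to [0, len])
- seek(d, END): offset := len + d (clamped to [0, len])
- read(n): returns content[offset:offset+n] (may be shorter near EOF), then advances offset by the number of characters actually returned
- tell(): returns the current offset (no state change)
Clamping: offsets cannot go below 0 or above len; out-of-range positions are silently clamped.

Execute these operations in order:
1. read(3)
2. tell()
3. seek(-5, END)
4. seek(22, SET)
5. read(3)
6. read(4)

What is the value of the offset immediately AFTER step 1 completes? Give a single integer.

After 1 (read(3)): returned 'RVY', offset=3

Answer: 3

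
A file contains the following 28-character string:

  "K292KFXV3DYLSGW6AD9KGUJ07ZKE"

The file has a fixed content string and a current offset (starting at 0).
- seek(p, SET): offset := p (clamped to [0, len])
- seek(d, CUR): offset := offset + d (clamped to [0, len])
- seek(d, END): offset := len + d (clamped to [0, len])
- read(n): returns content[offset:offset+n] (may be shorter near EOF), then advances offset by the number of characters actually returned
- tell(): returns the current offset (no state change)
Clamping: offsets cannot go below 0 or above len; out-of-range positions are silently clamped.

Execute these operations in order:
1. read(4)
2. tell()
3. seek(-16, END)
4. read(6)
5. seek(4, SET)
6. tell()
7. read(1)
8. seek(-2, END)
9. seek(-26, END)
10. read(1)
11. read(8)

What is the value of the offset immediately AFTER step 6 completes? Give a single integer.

Answer: 4

Derivation:
After 1 (read(4)): returned 'K292', offset=4
After 2 (tell()): offset=4
After 3 (seek(-16, END)): offset=12
After 4 (read(6)): returned 'SGW6AD', offset=18
After 5 (seek(4, SET)): offset=4
After 6 (tell()): offset=4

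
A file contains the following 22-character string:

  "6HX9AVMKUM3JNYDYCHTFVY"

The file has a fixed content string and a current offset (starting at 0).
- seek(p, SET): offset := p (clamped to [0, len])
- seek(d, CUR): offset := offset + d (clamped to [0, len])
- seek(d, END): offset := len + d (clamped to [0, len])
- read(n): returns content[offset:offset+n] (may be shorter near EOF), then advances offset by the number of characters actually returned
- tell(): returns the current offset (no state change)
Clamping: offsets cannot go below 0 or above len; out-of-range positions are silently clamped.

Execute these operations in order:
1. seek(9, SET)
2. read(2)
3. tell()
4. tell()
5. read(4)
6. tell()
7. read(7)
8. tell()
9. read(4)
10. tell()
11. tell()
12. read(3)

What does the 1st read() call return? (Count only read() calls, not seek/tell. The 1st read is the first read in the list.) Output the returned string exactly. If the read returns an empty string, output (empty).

After 1 (seek(9, SET)): offset=9
After 2 (read(2)): returned 'M3', offset=11
After 3 (tell()): offset=11
After 4 (tell()): offset=11
After 5 (read(4)): returned 'JNYD', offset=15
After 6 (tell()): offset=15
After 7 (read(7)): returned 'YCHTFVY', offset=22
After 8 (tell()): offset=22
After 9 (read(4)): returned '', offset=22
After 10 (tell()): offset=22
After 11 (tell()): offset=22
After 12 (read(3)): returned '', offset=22

Answer: M3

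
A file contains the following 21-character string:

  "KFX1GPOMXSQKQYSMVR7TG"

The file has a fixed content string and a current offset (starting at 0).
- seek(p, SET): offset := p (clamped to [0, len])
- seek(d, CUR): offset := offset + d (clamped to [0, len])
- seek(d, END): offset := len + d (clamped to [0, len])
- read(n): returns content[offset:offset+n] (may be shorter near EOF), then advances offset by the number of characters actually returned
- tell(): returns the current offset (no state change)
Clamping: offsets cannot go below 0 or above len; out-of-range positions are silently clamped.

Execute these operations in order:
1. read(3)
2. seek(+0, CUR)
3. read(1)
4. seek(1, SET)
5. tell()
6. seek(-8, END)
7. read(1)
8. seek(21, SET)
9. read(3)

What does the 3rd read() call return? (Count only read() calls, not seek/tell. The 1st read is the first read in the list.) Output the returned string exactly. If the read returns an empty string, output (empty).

Answer: Y

Derivation:
After 1 (read(3)): returned 'KFX', offset=3
After 2 (seek(+0, CUR)): offset=3
After 3 (read(1)): returned '1', offset=4
After 4 (seek(1, SET)): offset=1
After 5 (tell()): offset=1
After 6 (seek(-8, END)): offset=13
After 7 (read(1)): returned 'Y', offset=14
After 8 (seek(21, SET)): offset=21
After 9 (read(3)): returned '', offset=21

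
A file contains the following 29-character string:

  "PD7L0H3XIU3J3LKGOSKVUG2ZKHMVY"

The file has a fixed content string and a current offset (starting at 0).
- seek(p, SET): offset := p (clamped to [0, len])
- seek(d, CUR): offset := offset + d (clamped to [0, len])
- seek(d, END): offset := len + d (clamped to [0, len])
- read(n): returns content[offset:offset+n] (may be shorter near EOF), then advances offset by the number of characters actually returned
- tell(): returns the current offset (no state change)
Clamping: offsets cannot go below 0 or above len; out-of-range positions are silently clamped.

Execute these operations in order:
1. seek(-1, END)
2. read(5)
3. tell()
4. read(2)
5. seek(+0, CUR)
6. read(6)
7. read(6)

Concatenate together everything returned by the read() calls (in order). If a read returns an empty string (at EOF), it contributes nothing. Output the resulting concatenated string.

After 1 (seek(-1, END)): offset=28
After 2 (read(5)): returned 'Y', offset=29
After 3 (tell()): offset=29
After 4 (read(2)): returned '', offset=29
After 5 (seek(+0, CUR)): offset=29
After 6 (read(6)): returned '', offset=29
After 7 (read(6)): returned '', offset=29

Answer: Y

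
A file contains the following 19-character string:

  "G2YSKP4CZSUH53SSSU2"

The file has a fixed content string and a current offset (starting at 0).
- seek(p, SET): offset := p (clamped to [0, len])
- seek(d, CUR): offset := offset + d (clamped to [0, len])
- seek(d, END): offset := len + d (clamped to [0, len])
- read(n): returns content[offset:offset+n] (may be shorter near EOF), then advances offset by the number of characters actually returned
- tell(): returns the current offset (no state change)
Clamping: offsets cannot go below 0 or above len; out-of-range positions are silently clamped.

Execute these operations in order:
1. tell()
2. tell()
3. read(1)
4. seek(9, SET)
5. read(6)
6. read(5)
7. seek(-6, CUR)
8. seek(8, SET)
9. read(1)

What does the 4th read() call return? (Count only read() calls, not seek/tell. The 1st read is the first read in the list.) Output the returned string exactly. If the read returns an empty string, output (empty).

After 1 (tell()): offset=0
After 2 (tell()): offset=0
After 3 (read(1)): returned 'G', offset=1
After 4 (seek(9, SET)): offset=9
After 5 (read(6)): returned 'SUH53S', offset=15
After 6 (read(5)): returned 'SSU2', offset=19
After 7 (seek(-6, CUR)): offset=13
After 8 (seek(8, SET)): offset=8
After 9 (read(1)): returned 'Z', offset=9

Answer: Z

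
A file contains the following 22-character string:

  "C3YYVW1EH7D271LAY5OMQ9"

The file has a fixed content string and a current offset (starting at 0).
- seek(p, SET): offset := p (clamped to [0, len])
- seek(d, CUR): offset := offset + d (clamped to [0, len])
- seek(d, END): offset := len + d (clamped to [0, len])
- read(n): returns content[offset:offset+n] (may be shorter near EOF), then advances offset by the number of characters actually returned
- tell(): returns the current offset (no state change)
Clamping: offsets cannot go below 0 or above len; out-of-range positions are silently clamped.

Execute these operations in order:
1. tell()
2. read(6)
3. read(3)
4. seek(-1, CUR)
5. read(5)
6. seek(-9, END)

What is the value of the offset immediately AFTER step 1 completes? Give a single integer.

After 1 (tell()): offset=0

Answer: 0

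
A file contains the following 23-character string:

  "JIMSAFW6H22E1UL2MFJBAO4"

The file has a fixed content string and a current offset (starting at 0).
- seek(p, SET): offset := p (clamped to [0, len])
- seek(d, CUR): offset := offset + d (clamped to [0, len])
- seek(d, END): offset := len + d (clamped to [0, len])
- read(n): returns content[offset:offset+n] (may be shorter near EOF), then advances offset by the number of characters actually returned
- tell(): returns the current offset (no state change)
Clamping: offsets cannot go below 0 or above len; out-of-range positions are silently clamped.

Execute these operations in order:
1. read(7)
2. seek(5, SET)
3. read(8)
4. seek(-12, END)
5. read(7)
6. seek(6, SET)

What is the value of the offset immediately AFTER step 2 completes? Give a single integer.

Answer: 5

Derivation:
After 1 (read(7)): returned 'JIMSAFW', offset=7
After 2 (seek(5, SET)): offset=5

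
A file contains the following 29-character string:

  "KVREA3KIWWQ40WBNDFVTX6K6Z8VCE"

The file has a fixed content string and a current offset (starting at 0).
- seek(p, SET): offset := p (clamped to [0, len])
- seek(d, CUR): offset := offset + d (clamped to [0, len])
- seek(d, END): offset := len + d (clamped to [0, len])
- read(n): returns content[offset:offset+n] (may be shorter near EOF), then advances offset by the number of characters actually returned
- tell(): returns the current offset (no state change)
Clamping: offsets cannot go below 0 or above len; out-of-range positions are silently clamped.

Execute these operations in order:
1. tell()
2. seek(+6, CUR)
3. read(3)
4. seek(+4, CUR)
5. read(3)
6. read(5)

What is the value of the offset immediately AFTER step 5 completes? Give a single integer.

After 1 (tell()): offset=0
After 2 (seek(+6, CUR)): offset=6
After 3 (read(3)): returned 'KIW', offset=9
After 4 (seek(+4, CUR)): offset=13
After 5 (read(3)): returned 'WBN', offset=16

Answer: 16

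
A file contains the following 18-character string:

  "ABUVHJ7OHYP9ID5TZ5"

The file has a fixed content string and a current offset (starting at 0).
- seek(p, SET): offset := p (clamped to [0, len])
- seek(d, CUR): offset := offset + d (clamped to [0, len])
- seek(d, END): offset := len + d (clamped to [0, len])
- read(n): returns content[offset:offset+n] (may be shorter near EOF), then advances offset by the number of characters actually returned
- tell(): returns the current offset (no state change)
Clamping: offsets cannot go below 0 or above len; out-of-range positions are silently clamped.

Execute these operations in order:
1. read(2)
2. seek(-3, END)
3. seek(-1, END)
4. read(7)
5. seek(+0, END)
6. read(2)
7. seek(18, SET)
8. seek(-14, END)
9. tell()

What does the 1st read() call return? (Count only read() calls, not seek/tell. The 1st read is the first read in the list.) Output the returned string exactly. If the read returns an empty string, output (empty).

After 1 (read(2)): returned 'AB', offset=2
After 2 (seek(-3, END)): offset=15
After 3 (seek(-1, END)): offset=17
After 4 (read(7)): returned '5', offset=18
After 5 (seek(+0, END)): offset=18
After 6 (read(2)): returned '', offset=18
After 7 (seek(18, SET)): offset=18
After 8 (seek(-14, END)): offset=4
After 9 (tell()): offset=4

Answer: AB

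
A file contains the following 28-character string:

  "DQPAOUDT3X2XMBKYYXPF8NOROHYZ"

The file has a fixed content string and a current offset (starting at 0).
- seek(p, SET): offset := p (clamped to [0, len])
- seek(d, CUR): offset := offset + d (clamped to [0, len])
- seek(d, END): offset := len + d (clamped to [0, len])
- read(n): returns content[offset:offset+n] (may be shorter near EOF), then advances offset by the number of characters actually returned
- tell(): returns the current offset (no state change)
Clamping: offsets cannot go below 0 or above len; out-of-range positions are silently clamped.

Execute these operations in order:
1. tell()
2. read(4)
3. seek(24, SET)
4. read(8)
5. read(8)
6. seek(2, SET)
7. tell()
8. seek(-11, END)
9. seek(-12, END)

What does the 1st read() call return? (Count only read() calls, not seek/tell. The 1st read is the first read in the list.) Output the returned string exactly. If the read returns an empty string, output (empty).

After 1 (tell()): offset=0
After 2 (read(4)): returned 'DQPA', offset=4
After 3 (seek(24, SET)): offset=24
After 4 (read(8)): returned 'OHYZ', offset=28
After 5 (read(8)): returned '', offset=28
After 6 (seek(2, SET)): offset=2
After 7 (tell()): offset=2
After 8 (seek(-11, END)): offset=17
After 9 (seek(-12, END)): offset=16

Answer: DQPA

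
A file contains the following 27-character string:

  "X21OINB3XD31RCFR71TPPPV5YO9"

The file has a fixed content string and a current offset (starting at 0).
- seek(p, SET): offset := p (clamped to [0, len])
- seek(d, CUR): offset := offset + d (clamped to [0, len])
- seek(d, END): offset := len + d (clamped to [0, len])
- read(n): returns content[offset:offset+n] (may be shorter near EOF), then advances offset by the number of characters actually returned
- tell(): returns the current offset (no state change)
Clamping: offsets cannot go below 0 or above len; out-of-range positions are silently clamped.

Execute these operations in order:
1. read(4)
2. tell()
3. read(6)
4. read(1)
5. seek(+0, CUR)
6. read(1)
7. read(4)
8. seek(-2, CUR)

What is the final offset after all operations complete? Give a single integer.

After 1 (read(4)): returned 'X21O', offset=4
After 2 (tell()): offset=4
After 3 (read(6)): returned 'INB3XD', offset=10
After 4 (read(1)): returned '3', offset=11
After 5 (seek(+0, CUR)): offset=11
After 6 (read(1)): returned '1', offset=12
After 7 (read(4)): returned 'RCFR', offset=16
After 8 (seek(-2, CUR)): offset=14

Answer: 14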